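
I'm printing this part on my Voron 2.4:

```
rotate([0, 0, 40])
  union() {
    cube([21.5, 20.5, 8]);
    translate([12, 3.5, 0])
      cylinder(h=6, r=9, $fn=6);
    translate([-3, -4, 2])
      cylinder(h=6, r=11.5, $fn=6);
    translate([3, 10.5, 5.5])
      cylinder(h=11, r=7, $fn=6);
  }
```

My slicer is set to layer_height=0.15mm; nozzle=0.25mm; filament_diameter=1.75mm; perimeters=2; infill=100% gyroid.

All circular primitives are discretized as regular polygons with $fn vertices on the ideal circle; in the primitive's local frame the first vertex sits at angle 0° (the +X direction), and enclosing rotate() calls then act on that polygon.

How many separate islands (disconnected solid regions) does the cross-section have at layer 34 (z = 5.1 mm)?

1

At z = 5.1 mm: the cube (footprint 21.5×20.5) is included at this height; the r=9 cylinder at (12, 3.5) gives a regular 6-gon of circumradius 9 (constant along its height); the r=11.5 cylinder at (-3, -4) gives a regular 6-gon of circumradius 11.5 (constant along its height); the cylinder at (3, 10.5) is not intersected at this z (z outside [5.5, 16.5]); Merging all regions: the regions partially overlap (shared area 192.76 mm²), so overlapping operands fuse into one piece — 1 connected region; (rotated 40° about Z; rotation is an isometry so areas/perimeters/island counts are preserved). Overall, the cross-section is a single solid region. Island count = 1.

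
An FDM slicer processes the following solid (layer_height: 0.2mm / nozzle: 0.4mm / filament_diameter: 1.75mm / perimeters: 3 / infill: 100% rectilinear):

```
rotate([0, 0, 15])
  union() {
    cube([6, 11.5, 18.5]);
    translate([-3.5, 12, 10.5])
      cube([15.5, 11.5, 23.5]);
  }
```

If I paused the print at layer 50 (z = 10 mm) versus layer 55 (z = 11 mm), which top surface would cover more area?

layer 55 (z = 11 mm)

Layer 50 (z = 10): the cube (footprint 6×11.5) is included at this height (area 69.00 mm²); the cube at (-3.5, 12) is not intersected at this z (z outside [10.5, 34]); Merging all regions: only the 6×11.5 cube is present, so the union is just that shape — area = 69.00 mm²; (whole slice rotated 15° about Z — lengths, areas and connectivity unchanged). So its area = 69.00 mm². Layer 55 (z = 11): the 6×11.5 cube contributes its full rectangle (area 69.00 mm²); the cube at (-3.5, 12) (footprint 15.5×11.5) is included at this height (area 178.25 mm²); Combining (union): the 2 present regions are separate (no shared area or edge), so areas and boundary lengths simply add and each stays a separate island — area = 247.25 mm²; (rotated 15° about Z; rotation is an isometry so areas/perimeters/island counts are preserved). So its area = 247.25 mm². Layer 55 is larger (247.25 vs 69.00 mm²).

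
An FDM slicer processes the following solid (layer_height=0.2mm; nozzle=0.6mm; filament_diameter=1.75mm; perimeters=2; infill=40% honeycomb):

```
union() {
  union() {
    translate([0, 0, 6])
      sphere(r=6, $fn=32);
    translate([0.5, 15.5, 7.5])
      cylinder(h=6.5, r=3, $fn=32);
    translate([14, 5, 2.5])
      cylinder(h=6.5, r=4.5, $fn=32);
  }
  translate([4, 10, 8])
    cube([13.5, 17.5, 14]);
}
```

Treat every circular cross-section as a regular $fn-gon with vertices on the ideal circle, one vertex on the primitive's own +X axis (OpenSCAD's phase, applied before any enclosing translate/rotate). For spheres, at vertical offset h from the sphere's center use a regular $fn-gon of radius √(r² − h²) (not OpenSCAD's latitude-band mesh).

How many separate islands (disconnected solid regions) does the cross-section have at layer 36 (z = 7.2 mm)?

2

At z = 7.2 mm: the r=6 sphere contributes a regular 32-gon of circumradius √(6²−1.2²) = 5.879; the cylinder at (0.5, 15.5) is not intersected at this z (z outside [7.5, 14]); the r=4.5 cylinder at (14, 5) contributes a regular 32-gon of circumradius 4.5; Combining (union): the 2 present regions are separate (no shared area or edge), so areas and boundary lengths simply add and each stays a separate island — 2 connected regions; the cube at (4, 10) does not reach this height (z outside [8, 22]); Taking the union: only the result so far is present, so the union is just that shape — 2 connected regions. Overall, the cross-section has 2 separate islands. Island count = 2.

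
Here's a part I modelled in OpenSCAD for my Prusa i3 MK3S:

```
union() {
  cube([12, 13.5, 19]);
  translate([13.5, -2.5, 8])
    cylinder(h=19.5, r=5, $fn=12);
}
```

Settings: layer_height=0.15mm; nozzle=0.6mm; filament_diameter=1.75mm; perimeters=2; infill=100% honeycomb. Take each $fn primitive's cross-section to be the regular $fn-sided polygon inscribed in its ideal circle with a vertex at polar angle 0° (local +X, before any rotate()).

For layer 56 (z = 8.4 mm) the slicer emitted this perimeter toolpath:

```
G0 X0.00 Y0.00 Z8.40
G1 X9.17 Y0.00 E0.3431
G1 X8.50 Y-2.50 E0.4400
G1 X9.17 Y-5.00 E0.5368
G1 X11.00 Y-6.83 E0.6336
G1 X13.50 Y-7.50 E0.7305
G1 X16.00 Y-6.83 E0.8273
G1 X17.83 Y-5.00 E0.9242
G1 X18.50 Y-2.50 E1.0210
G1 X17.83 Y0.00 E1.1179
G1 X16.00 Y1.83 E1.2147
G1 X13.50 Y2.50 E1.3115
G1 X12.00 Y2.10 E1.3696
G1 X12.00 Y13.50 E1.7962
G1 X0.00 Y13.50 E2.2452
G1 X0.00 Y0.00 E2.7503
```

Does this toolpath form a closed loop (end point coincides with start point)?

Start point (G0): (0.00, 0.00). End point (last G1): the path returns to the start — closed.

yes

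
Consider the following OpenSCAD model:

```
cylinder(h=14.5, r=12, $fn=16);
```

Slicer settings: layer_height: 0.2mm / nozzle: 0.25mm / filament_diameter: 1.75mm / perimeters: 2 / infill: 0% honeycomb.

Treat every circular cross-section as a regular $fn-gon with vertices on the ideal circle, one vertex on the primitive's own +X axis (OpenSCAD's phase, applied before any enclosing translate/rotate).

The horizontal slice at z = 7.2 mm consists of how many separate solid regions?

1

At z = 7.2 mm: the r=12 cylinder gives a regular 16-gon of circumradius 12 (constant along its height). The result has 1 disconnected region.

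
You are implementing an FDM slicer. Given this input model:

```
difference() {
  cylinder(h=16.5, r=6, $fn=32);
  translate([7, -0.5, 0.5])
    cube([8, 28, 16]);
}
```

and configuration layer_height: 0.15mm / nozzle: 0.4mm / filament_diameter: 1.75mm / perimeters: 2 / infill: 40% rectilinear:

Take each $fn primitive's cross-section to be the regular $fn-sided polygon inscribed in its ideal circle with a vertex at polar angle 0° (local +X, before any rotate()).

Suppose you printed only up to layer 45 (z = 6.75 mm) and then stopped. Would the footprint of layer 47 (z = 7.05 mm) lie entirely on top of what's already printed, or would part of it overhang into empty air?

entirely on top

Compare the two slices. At z = 6.75: the r=6 cylinder contributes a regular 32-gon of circumradius 6 (area = (32/2)·6.000²·sin(360°/32) = 112.37 mm²); the 8×28 cube at (7, -0.5) contributes its full rectangle (area 224.00 mm²); After the difference (first − rest): starting from the r=6 cylinder (112.37 mm²), the 8×28 cube at (7, -0.5) misses the remaining region (no effect) — area = 112.37 mm². At z = 7.05: the r=6 cylinder gives a regular 32-gon of circumradius 6 (constant along its height) (area = (32/2)·6.000²·sin(360°/32) = 112.37 mm²); the cube at (7, -0.5) (footprint 8×28) is included at this height (area 224.00 mm²); After the difference (first − rest): starting from the r=6 cylinder (112.37 mm²), the 8×28 cube at (7, -0.5) misses the remaining region (no effect) — area = 112.37 mm². Checking containment: the cross-section at z = 7.05 is a subset of the cross-section at z = 6.75.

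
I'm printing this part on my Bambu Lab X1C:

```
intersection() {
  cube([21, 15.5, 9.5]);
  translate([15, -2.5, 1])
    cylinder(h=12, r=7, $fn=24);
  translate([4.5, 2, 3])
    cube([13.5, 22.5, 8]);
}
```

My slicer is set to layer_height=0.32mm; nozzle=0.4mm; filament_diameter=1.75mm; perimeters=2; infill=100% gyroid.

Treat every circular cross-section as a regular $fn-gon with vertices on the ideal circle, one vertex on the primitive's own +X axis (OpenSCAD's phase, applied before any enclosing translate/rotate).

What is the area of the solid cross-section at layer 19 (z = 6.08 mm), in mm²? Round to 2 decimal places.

At z = 6.08 mm: the 21×15.5 cube contributes its full rectangle (area 325.50 mm²); the cylinder at (15, -2.5): section is a regular 24-gon, circumradius r=7 (area = (24/2)·7.000²·sin(360°/24) = 152.19 mm²); the cube at (4.5, 2) is present — its section is the full 13.5×22.5 rectangle (area 303.75 mm²); Taking the intersection: the r=7 cylinder at (15, -2.5) partially overlaps the 21×15.5 cube; clipping to the common part keeps 41.78 mm²; the 13.5×22.5 cube at (4.5, 2) partially overlaps the running intersection; clipping to the common part keeps 15.79 mm² — area = 15.79 mm². Overall, the cross-section is a single solid region. Net area = 15.79 mm².

15.79 mm²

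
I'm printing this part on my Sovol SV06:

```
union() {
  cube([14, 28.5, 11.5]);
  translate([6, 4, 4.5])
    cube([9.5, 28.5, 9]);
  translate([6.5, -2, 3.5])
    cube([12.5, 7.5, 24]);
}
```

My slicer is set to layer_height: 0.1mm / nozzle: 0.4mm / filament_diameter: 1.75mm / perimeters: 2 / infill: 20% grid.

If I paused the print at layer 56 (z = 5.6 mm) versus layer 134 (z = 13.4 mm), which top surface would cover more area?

Layer 56 (z = 5.6): the cube (footprint 14×28.5) is included at this height (area 399.00 mm²); the 9.5×28.5 cube at (6, 4) contributes its full rectangle (area 270.75 mm²); the cube at (6.5, -2) (footprint 12.5×7.5) is included at this height (area 93.75 mm²); Taking the union: the regions partially overlap — summed areas 763.50 mm² minus the doubly-counted overlap 239.50 mm² gives 524.00 mm² — area = 524.00 mm². So its area = 524.00 mm². Layer 134 (z = 13.4): the cube is not intersected at this z (z outside [0, 11.5]); the cube at (6, 4) (footprint 9.5×28.5) is included at this height (area 270.75 mm²); the cube at (6.5, -2) (footprint 12.5×7.5) is included at this height (area 93.75 mm²); Taking the union: the regions partially overlap — summed areas 364.50 mm² minus the doubly-counted overlap 13.50 mm² gives 351.00 mm² — area = 351.00 mm². So its area = 351.00 mm². Layer 56 is larger (524.00 vs 351.00 mm²).

layer 56 (z = 5.6 mm)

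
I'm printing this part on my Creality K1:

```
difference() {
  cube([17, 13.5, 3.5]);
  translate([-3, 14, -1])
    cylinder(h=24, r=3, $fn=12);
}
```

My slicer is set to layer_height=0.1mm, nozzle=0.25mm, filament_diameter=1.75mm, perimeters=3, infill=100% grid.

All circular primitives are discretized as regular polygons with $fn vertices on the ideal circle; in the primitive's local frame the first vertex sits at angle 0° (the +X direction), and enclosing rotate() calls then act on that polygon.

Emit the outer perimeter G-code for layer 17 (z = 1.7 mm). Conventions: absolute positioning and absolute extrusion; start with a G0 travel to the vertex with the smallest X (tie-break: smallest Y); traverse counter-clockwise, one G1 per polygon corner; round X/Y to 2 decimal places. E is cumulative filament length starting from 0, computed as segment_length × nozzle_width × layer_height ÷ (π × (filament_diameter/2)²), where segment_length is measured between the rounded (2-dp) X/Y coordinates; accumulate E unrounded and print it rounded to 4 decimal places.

At z = 1.7 mm: the cube (footprint 17×13.5) is included at this height; the r=3 cylinder at (-3, 14) contributes a regular 12-gon of circumradius 3; Subtracting the remaining from the first: starting from the 17×13.5 cube, the r=3 cylinder at (-3, 14) misses the remaining region (no effect) — 1 connected region. The outline is a single polygon with 4 vertices. Extrusion per mm of travel: 0.25 × 0.1 / (π × 0.875²) = 0.010394. Accumulating E over each segment gives final E = 0.6340.

G0 X0.00 Y0.00 Z1.70
G1 X17.00 Y0.00 E0.1767
G1 X17.00 Y13.50 E0.3170
G1 X0.00 Y13.50 E0.4937
G1 X0.00 Y0.00 E0.6340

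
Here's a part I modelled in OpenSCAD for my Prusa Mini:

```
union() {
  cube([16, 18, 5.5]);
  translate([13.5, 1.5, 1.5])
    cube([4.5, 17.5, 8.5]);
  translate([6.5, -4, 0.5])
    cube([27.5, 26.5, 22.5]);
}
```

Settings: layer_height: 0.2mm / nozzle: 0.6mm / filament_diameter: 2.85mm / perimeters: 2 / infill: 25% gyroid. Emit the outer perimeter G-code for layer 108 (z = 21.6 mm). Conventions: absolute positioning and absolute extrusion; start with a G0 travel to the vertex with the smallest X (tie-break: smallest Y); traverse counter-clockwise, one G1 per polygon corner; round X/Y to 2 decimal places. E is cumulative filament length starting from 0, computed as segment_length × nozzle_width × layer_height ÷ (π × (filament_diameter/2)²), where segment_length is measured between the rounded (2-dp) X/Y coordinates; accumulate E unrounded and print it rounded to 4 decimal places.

G0 X6.50 Y-4.00 Z21.60
G1 X34.00 Y-4.00 E0.5173
G1 X34.00 Y22.50 E1.0158
G1 X6.50 Y22.50 E1.5331
G1 X6.50 Y-4.00 E2.0315

At z = 21.6 mm: the cube is absent (z outside [0, 5.5]); the cube at (13.5, 1.5) is absent (z outside [1.5, 10]); the cube at (6.5, -4) is present — its section is the full 27.5×26.5 rectangle; Taking the union: only the 27.5×26.5 cube at (6.5, -4) is present, so the union is just that shape — 1 connected region. The outline is a single polygon with 4 vertices. Extrusion per mm of travel: 0.6 × 0.2 / (π × 1.425²) = 0.018811. Accumulating E over each segment gives final E = 2.0315.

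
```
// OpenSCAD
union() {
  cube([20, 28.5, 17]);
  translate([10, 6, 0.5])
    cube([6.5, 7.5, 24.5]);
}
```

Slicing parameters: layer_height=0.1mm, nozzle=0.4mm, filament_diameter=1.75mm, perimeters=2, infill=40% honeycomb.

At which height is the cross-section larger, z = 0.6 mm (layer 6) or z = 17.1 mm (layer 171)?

Layer 6 (z = 0.6): the 20×28.5 cube contributes its full rectangle (area 570.00 mm²); the cube at (10, 6) is present — its section is the full 6.5×7.5 rectangle (area 48.75 mm²); Taking the union: the 6.5×7.5 cube at (10, 6) lies entirely inside the 20×28.5 cube, so the union is just the 20×28.5 cube — area = 570.00 mm². So its area = 570.00 mm². Layer 171 (z = 17.1): the cube does not reach this height (z outside [0, 17]); the 6.5×7.5 cube at (10, 6) contributes its full rectangle (area 48.75 mm²); Combining (union): only the 6.5×7.5 cube at (10, 6) is present, so the union is just that shape — area = 48.75 mm². So its area = 48.75 mm². Layer 6 is larger (570.00 vs 48.75 mm²).

layer 6 (z = 0.6 mm)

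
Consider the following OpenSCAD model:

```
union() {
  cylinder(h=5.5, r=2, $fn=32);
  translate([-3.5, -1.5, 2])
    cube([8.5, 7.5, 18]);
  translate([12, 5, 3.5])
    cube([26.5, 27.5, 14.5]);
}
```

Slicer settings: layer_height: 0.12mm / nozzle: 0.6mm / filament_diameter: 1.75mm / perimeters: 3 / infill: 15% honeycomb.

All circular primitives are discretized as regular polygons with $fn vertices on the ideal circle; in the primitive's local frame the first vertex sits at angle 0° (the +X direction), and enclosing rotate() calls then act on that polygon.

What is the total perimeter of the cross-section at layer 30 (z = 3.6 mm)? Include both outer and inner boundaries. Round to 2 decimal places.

At z = 3.6 mm: the r=2 cylinder gives a regular 32-gon of circumradius 2 (constant along its height) (perimeter = 2·32·2.000·sin(180°/32) = 12.55 mm); the cube at (-3.5, -1.5) (footprint 8.5×7.5) is included at this height (perimeter 32.00 mm); the cube at (12, 5) (footprint 26.5×27.5) is included at this height (perimeter 108.00 mm); Merging all regions: the regions partially overlap (shared area 11.60 mm²), so the edge portions inside another operand are dropped and the merged outline is re-measured after clipping — boundary = 140.25 mm. Overall, the cross-section has 2 separate islands. Total boundary length (outer) = 140.25 mm.

140.25 mm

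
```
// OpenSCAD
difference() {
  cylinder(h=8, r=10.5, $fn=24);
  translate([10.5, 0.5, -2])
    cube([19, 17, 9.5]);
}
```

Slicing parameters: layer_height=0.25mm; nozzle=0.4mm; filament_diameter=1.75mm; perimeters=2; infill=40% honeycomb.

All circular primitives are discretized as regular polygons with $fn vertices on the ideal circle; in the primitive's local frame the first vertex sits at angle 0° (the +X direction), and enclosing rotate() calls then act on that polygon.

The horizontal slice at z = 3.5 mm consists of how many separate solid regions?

1

At z = 3.5 mm: the r=10.5 cylinder contributes a regular 24-gon of circumradius 10.5; the cube at (10.5, 0.5) (footprint 19×17) is included at this height; Taking the first minus the rest: starting from the r=10.5 cylinder, the 19×17 cube at (10.5, 0.5) misses the remaining region (no effect) — 1 connected region. The result has 1 disconnected region.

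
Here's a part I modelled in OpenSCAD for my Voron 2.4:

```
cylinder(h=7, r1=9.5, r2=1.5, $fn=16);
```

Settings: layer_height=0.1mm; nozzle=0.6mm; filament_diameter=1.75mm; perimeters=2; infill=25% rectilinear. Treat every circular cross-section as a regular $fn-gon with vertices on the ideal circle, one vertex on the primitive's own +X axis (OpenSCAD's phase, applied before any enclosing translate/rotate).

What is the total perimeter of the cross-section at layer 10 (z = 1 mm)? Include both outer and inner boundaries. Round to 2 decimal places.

At z = 1 mm: the cone (r1=9.5→r2=1.5) has section circumradius 8.357 here — a regular 16-gon (perimeter = 2·16·8.357·sin(180°/16) = 52.17 mm). Overall, the cross-section is a single solid region. Total boundary length (outer) = 52.17 mm.

52.17 mm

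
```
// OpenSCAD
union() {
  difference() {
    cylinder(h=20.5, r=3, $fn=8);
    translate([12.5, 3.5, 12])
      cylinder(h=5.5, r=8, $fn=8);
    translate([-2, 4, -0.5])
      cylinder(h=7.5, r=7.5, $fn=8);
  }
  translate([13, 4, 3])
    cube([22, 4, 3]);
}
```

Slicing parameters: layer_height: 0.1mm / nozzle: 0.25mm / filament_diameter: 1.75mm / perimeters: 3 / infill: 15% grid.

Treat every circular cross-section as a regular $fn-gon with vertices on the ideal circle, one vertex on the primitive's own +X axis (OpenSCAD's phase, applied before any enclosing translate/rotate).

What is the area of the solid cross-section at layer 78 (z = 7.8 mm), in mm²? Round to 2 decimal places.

At z = 7.8 mm: the r=3 cylinder contributes a regular 8-gon of circumradius 3 (area = (8/2)·3.000²·sin(360°/8) = 25.46 mm²); the cylinder at (12.5, 3.5) is not intersected at this z (z outside [12, 17.5]); the cylinder at (-2, 4) is not intersected at this z (z outside [-0.5, 7]); Subtracting the remaining from the first: none of the subtracted shapes is present at this height, so the r=3 cylinder is unchanged — area = 25.46 mm²; the cube at (13, 4) is absent (z outside [3, 6]); Merging all regions: only the result so far is present, so the union is just that shape — area = 25.46 mm². Overall, the cross-section is a single solid region. Net area = 25.46 mm².

25.46 mm²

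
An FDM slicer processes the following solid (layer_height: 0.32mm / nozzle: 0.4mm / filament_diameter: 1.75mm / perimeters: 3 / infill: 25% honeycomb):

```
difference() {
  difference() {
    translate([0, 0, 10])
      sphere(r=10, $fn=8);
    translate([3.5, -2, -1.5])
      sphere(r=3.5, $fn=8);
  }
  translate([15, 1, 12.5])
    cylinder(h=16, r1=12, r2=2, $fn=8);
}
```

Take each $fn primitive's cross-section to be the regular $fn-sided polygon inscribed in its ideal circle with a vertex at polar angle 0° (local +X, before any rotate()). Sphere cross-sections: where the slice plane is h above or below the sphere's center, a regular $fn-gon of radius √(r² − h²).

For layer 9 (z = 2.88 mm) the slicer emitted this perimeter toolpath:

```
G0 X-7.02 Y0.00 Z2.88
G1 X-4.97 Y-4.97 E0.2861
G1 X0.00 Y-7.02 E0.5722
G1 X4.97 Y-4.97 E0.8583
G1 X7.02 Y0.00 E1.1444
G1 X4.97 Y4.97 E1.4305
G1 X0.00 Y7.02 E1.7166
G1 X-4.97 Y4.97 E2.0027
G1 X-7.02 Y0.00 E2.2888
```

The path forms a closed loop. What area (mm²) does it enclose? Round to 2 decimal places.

139.56 mm²

Apply the shoelace formula to the sequence of (X, Y) vertices; enclosed area = 139.56 mm².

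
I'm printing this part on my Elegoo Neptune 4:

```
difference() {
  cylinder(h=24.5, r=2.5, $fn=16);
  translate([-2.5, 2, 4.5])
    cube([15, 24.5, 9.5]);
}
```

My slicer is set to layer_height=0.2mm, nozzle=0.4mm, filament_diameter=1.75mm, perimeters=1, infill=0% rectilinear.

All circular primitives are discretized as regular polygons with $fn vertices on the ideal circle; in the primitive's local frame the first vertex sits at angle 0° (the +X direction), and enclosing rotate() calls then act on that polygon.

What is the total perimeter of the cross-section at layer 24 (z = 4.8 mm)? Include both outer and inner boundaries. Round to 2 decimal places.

At z = 4.8 mm: the cylinder: section is a regular 16-gon, circumradius r=2.5 (perimeter = 2·16·2.500·sin(180°/16) = 15.61 mm); the 15×24.5 cube at (-2.5, 2) contributes its full rectangle (perimeter 79.00 mm); Subtracting the remaining from the first: starting from the r=2.5 cylinder, the 15×24.5 cube at (-2.5, 2) partially overlaps it — only the 0.92 mm² overlap (of its 367.50 mm²) is removed, clipping the outline — boundary = 15.38 mm. Overall, the cross-section is a single solid region. Total boundary length (outer) = 15.38 mm.

15.38 mm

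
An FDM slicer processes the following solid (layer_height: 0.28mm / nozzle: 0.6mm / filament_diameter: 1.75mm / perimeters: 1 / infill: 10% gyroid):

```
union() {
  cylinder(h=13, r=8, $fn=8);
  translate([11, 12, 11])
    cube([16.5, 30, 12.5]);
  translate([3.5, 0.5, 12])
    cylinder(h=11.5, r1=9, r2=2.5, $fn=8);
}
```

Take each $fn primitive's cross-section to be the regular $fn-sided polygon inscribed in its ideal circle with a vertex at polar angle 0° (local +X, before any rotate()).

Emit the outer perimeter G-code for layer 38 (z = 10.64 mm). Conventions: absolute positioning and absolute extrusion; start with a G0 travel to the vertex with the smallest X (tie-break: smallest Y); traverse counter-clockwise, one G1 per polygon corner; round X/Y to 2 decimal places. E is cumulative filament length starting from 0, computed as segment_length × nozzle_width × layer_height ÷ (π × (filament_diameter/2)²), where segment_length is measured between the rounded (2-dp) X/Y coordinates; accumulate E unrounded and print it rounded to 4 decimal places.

At z = 10.64 mm: the r=8 cylinder contributes a regular 8-gon of circumradius 8; the cube at (11, 12) does not reach this height (z outside [11, 23.5]); the cone at (3.5, 0.5) is absent (z outside [12, 23.5]); Merging all regions: only the r=8 cylinder is present, so the union is just that shape — 1 connected region. The outline is a single polygon with 8 vertices. Extrusion per mm of travel: 0.6 × 0.28 / (π × 0.875²) = 0.069846. Accumulating E over each segment gives final E = 3.4223.

G0 X-8.00 Y0.00 Z10.64
G1 X-5.66 Y-5.66 E0.4278
G1 X0.00 Y-8.00 E0.8556
G1 X5.66 Y-5.66 E1.2833
G1 X8.00 Y0.00 E1.7111
G1 X5.66 Y5.66 E2.1389
G1 X0.00 Y8.00 E2.5667
G1 X-5.66 Y5.66 E2.9945
G1 X-8.00 Y0.00 E3.4223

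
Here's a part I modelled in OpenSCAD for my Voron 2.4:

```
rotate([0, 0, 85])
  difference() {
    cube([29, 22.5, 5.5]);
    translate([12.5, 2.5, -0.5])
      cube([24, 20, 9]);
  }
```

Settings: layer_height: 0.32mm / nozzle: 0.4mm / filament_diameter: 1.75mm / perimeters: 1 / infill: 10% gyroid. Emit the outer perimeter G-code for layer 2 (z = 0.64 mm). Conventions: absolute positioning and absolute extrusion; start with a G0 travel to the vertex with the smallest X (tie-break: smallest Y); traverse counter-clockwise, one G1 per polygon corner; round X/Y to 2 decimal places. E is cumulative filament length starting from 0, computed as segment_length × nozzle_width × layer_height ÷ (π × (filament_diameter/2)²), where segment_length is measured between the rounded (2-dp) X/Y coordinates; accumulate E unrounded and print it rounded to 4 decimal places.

At z = 0.64 mm: the 29×22.5 cube contributes its full rectangle; the 24×20 cube at (12.5, 2.5) contributes its full rectangle; After the difference (first − rest): starting from the 29×22.5 cube, the 24×20 cube at (12.5, 2.5) partially overlaps it — only the 330.00 mm² overlap (of its 480.00 mm²) is removed, clipping the outline — 1 connected region; (rotated 85° about Z; rotation is an isometry so areas/perimeters/island counts are preserved). The outline is a single polygon with 6 vertices. Extrusion per mm of travel: 0.4 × 0.32 / (π × 0.875²) = 0.053216. Accumulating E over each segment gives final E = 5.4809.

G0 X-22.41 Y1.96 Z0.64
G1 X0.00 Y0.00 E1.1971
G1 X2.53 Y28.89 E2.7404
G1 X0.04 Y29.11 E2.8735
G1 X-1.40 Y12.67 E3.7517
G1 X-21.32 Y14.41 E4.8158
G1 X-22.41 Y1.96 E5.4809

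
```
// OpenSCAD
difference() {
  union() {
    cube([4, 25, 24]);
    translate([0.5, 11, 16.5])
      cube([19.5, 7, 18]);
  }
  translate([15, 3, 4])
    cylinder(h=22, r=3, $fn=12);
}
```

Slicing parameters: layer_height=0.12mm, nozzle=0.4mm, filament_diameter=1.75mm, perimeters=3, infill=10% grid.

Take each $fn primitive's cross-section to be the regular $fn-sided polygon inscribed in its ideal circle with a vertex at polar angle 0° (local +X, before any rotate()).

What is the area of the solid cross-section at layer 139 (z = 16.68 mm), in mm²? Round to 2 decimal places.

At z = 16.68 mm: the 4×25 cube contributes its full rectangle (area 100.00 mm²); the cube at (0.5, 11) is present — its section is the full 19.5×7 rectangle (area 136.50 mm²); Combining (union): the regions partially overlap — summed areas 236.50 mm² minus the doubly-counted overlap 24.50 mm² gives 212.00 mm² — area = 212.00 mm²; the r=3 cylinder at (15, 3) contributes a regular 12-gon of circumradius 3 (area = (12/2)·3.000²·sin(360°/12) = 27.00 mm²); Subtracting the remaining from the first: starting from the result so far (212.00 mm²), the r=3 cylinder at (15, 3) misses the remaining region (no effect) — area = 212.00 mm². Overall, the cross-section is a single solid region. Net area = 212.00 mm².

212.00 mm²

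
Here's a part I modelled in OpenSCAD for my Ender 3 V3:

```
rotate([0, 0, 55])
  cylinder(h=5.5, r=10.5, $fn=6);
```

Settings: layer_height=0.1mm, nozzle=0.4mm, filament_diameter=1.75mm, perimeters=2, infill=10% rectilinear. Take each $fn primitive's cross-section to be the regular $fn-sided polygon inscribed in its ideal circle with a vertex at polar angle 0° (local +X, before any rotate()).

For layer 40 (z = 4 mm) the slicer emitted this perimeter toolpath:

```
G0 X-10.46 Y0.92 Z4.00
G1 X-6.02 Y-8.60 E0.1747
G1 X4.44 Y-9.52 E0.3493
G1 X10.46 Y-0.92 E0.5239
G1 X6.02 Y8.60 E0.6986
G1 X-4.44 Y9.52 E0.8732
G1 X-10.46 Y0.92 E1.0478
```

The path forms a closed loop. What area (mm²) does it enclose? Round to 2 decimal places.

286.48 mm²

Apply the shoelace formula to the sequence of (X, Y) vertices; enclosed area = 286.48 mm².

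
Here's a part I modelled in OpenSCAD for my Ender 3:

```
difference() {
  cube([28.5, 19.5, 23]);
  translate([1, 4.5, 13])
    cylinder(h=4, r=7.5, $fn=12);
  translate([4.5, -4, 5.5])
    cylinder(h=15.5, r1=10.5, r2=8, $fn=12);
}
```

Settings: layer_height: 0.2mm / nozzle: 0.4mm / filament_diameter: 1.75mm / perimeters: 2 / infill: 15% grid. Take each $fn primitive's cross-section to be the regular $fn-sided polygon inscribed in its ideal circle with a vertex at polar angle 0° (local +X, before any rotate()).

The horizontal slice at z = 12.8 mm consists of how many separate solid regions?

At z = 12.8 mm: the cube is present — its section is the full 28.5×19.5 rectangle; the cylinder at (1, 4.5) is absent (z outside [13, 17]); the cone at (4.5, -4) (r1=10.5→r2=8) has section circumradius 9.323 here — a regular 12-gon; After the difference (first − rest): starting from the 28.5×19.5 cube, the cone at (4.5, -4) partially overlaps it — only the 51.27 mm² overlap (of its 260.73 mm²) is removed, clipping the outline — 1 connected region. The result has 1 disconnected region.

1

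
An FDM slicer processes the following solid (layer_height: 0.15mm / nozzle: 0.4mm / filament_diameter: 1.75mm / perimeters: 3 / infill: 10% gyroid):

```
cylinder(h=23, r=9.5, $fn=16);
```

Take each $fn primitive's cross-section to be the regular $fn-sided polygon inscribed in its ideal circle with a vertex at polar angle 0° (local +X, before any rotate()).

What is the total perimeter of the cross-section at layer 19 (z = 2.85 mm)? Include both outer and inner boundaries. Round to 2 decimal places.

59.31 mm

At z = 2.85 mm: the r=9.5 cylinder gives a regular 16-gon of circumradius 9.5 (constant along its height) (perimeter = 2·16·9.500·sin(180°/16) = 59.31 mm). Overall, the cross-section is a single solid region. Total boundary length (outer) = 59.31 mm.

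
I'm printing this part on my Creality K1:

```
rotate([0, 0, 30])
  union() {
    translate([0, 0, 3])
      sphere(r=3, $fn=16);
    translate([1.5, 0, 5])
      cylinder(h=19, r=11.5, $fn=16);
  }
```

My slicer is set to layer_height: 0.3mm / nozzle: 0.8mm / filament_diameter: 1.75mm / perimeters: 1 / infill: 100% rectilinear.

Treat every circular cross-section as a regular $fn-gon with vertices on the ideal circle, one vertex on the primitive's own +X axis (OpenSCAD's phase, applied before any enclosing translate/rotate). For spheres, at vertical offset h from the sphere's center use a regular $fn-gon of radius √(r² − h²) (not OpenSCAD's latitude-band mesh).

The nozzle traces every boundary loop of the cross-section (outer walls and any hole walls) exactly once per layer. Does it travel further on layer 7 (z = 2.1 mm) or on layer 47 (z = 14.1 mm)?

Layer 7 (z = 2.1): the r=3 sphere contributes a regular 16-gon of circumradius √(3²−0.9²) = 2.862 (perimeter = 2·16·2.862·sin(180°/16) = 17.87 mm); the cylinder at (1.5, 0) is absent (z outside [5, 24]); Merging all regions: only the r=3 sphere is present, so the union is just that shape — boundary = 17.87 mm; (rotated 30° about Z; rotation is an isometry so areas/perimeters/island counts are preserved). So its perimeter = 17.87 mm. Layer 47 (z = 14.1): the sphere does not reach this height (|z−center|=11.100 > r=3); the r=11.5 cylinder at (1.5, 0) contributes a regular 16-gon of circumradius 11.5 (perimeter = 2·16·11.500·sin(180°/16) = 71.79 mm); Merging all regions: only the r=11.5 cylinder at (1.5, 0) is present, so the union is just that shape — boundary = 71.79 mm; (whole slice rotated 30° about Z — lengths, areas and connectivity unchanged). So its perimeter = 71.79 mm. Layer 47 is larger (71.79 vs 17.87 mm).

layer 47 (z = 14.1 mm)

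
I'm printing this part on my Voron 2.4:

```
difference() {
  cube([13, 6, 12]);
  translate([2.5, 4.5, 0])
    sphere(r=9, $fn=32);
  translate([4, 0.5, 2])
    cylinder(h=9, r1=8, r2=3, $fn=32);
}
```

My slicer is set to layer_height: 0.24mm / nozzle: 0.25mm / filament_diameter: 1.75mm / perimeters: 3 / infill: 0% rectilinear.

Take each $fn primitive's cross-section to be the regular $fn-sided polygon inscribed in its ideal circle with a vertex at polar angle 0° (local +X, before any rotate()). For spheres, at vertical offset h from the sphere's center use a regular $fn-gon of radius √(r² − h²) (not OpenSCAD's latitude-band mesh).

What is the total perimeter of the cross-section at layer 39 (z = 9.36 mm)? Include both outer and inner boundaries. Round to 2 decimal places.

43.55 mm

At z = 9.36 mm: the 13×6 cube contributes its full rectangle (perimeter 38.00 mm); the sphere at (2.5, 4.5) is absent (|z−center|=9.360 > r=9); the cone at (4, 0.5) (r1=8→r2=3) has section circumradius 3.911 here — a regular 32-gon (perimeter = 2·32·3.911·sin(180°/32) = 24.53 mm); After the difference (first − rest): starting from the 13×6 cube, the cone at (4, 0.5) partially overlaps it — only the 27.76 mm² overlap (of its 47.75 mm²) is removed, clipping the outline — boundary = 43.55 mm. Overall, the cross-section is a single solid region. Total boundary length (outer) = 43.55 mm.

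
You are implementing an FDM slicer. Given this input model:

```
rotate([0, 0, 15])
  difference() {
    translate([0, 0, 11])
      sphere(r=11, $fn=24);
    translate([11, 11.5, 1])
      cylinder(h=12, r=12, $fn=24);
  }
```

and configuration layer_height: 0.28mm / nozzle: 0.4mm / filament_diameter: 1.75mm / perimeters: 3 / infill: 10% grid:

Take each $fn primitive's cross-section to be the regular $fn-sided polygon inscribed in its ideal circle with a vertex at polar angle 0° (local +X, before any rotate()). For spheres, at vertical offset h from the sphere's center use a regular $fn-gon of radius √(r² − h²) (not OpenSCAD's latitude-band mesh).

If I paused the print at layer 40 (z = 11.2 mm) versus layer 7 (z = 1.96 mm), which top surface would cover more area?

Layer 40 (z = 11.2): the r=11 sphere slices to a regular 24-gon of circumradius 10.998 (√(r²−h²) with h=0.2 from center) (area = (24/2)·10.998²·sin(360°/24) = 375.68 mm²); the r=12 cylinder at (11, 11.5) contributes a regular 24-gon of circumradius 12 (area = (24/2)·12.000²·sin(360°/24) = 447.24 mm²); Taking the first minus the rest: starting from the r=11 sphere (375.68 mm²), the r=12 cylinder at (11, 11.5) partially overlaps it — only the 78.67 mm² overlap (of its 447.24 mm²) is removed, clipping the outline — area = 297.01 mm²; (rotated 15° about Z; rotation is an isometry so areas/perimeters/island counts are preserved). So its area = 297.01 mm². Layer 7 (z = 1.96): the r=11 sphere slices to a regular 24-gon of circumradius 6.267 (√(r²−h²) with h=9.04 from center) (area = (24/2)·6.267²·sin(360°/24) = 121.99 mm²); the r=12 cylinder at (11, 11.5) contributes a regular 24-gon of circumradius 12 (area = (24/2)·12.000²·sin(360°/24) = 447.24 mm²); Subtracting the remaining from the first: starting from the r=11 sphere (121.99 mm²), the r=12 cylinder at (11, 11.5) partially overlaps it — only the 12.53 mm² overlap (of its 447.24 mm²) is removed, clipping the outline — area = 109.46 mm²; (whole slice rotated 15° about Z — lengths, areas and connectivity unchanged). So its area = 109.46 mm². Layer 40 is larger (297.01 vs 109.46 mm²).

layer 40 (z = 11.2 mm)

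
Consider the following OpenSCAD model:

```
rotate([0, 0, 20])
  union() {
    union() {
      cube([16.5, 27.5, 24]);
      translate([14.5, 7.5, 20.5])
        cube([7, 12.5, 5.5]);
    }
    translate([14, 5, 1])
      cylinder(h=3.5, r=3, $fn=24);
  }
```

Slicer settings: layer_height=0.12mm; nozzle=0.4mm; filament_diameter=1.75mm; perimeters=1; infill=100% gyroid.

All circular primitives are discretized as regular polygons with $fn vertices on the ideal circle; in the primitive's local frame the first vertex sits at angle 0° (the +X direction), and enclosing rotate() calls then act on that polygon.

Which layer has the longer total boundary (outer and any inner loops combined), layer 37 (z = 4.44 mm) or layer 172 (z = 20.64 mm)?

Layer 37 (z = 4.44): the 16.5×27.5 cube contributes its full rectangle (perimeter 88.00 mm); the cube at (14.5, 7.5) is not intersected at this z (z outside [20.5, 26]); Merging all regions: only the 16.5×27.5 cube is present, so the union is just that shape — boundary = 88.00 mm; the r=3 cylinder at (14, 5) contributes a regular 24-gon of circumradius 3 (perimeter = 2·24·3.000·sin(180°/24) = 18.80 mm); Combining (union): the regions partially overlap (shared area 26.88 mm²), so the edge portions inside another operand are dropped and the merged outline is re-measured after clipping — boundary = 88.20 mm; (rotated 20° about Z; rotation is an isometry so areas/perimeters/island counts are preserved). So its perimeter = 88.20 mm. Layer 172 (z = 20.64): the cube (footprint 16.5×27.5) is included at this height (perimeter 88.00 mm); the cube at (14.5, 7.5) is present — its section is the full 7×12.5 rectangle (perimeter 39.00 mm); Combining (union): the regions partially overlap (shared area 25.00 mm²), so the edge portions inside another operand are dropped and the merged outline is re-measured after clipping — boundary = 98.00 mm; the cylinder at (14, 5) is absent (z outside [1, 4.5]); Combining (union): only that combined region is present, so the union is just that shape — boundary = 98.00 mm; (whole slice rotated 20° about Z — lengths, areas and connectivity unchanged). So its perimeter = 98.00 mm. Layer 172 is larger (98.00 vs 88.20 mm).

layer 172 (z = 20.64 mm)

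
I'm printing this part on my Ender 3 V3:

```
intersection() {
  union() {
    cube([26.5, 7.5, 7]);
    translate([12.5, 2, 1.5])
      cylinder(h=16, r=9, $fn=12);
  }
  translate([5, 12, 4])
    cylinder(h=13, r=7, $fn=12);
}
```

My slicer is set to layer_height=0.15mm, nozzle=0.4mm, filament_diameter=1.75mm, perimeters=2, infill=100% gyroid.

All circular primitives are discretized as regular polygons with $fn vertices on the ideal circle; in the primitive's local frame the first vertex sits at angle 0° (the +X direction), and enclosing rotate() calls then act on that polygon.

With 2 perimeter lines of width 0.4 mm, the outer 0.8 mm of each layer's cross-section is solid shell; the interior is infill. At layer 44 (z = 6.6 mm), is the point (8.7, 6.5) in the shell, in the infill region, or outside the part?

At z = 6.6 mm: the cube is present — its section is the full 26.5×7.5 rectangle; the r=9 cylinder at (12.5, 2) contributes a regular 12-gon of circumradius 9; Merging all regions: the regions partially overlap (shared area 125.09 mm²), so overlapping operands fuse into one piece — 1 connected region; the r=7 cylinder at (5, 12) contributes a regular 12-gon of circumradius 7; Taking the intersection: the r=7 cylinder at (5, 12) partially overlaps that combined region; clipping to the common part keeps 27.71 mm² — 1 connected region. Overall, the cross-section is a single solid region. The nearest boundary edge runs (11.06, 8.50)→(8.50, 5.94); distance from the point to it = 0.26 mm. The point is inside the cross-section, 0.26 mm from the nearest boundary — within the 0.8 mm shell band (2 × 0.4).

shell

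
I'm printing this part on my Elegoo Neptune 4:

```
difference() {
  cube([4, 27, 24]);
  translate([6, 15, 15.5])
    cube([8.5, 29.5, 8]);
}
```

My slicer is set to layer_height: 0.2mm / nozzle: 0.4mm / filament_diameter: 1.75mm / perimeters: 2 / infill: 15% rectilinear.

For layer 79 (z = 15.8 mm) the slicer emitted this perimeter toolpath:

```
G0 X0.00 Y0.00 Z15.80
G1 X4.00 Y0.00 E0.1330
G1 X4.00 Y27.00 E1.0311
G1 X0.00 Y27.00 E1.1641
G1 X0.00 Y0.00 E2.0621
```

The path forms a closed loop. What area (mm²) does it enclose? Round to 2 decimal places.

Apply the shoelace formula to the sequence of (X, Y) vertices; enclosed area = 108.00 mm².

108.00 mm²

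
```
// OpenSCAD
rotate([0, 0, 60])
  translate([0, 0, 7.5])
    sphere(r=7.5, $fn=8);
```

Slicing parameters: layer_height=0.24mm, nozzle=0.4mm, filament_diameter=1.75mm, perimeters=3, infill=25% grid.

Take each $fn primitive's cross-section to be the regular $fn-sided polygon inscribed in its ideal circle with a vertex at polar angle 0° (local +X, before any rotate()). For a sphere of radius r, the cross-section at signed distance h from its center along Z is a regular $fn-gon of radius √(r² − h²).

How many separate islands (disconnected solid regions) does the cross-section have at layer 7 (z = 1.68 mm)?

At z = 1.68 mm: the r=7.5 sphere slices to a regular 8-gon of circumradius 4.730 (√(r²−h²) with h=5.82 from center); (rotated 60° about Z; rotation is an isometry so areas/perimeters/island counts are preserved). Overall, the cross-section is a single solid region. Island count = 1.

1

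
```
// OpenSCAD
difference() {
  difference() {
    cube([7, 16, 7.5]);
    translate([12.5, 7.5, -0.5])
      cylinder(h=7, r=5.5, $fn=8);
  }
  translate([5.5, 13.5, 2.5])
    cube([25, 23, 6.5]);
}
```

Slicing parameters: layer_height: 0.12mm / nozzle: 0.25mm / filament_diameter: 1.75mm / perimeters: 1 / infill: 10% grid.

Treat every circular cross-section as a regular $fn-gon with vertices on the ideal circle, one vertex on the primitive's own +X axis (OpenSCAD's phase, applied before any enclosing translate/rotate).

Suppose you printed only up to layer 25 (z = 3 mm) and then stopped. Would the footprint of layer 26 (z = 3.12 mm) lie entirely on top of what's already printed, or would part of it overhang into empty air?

entirely on top

Compare the two slices. At z = 3: the cube (footprint 7×16) is included at this height (area 112.00 mm²); the cylinder at (12.5, 7.5): section is a regular 8-gon, circumradius r=5.5 (area = (8/2)·5.500²·sin(360°/8) = 85.56 mm²); After the difference (first − rest): starting from the 7×16 cube (112.00 mm²), the r=5.5 cylinder at (12.5, 7.5) misses the remaining region (no effect) — area = 112.00 mm²; the 25×23 cube at (5.5, 13.5) contributes its full rectangle (area 575.00 mm²); Taking the first minus the rest: starting from the result so far (112.00 mm²), the 25×23 cube at (5.5, 13.5) partially overlaps it — only the 3.75 mm² overlap (of its 575.00 mm²) is removed, clipping the outline — area = 108.25 mm². At z = 3.12: the 7×16 cube contributes its full rectangle (area 112.00 mm²); the r=5.5 cylinder at (12.5, 7.5) contributes a regular 8-gon of circumradius 5.5 (area = (8/2)·5.500²·sin(360°/8) = 85.56 mm²); After the difference (first − rest): starting from the 7×16 cube (112.00 mm²), the r=5.5 cylinder at (12.5, 7.5) misses the remaining region (no effect) — area = 112.00 mm²; the 25×23 cube at (5.5, 13.5) contributes its full rectangle (area 575.00 mm²); Subtracting the remaining from the first: starting from that combined region (112.00 mm²), the 25×23 cube at (5.5, 13.5) partially overlaps it — only the 3.75 mm² overlap (of its 575.00 mm²) is removed, clipping the outline — area = 108.25 mm². Checking containment: the cross-section at z = 3.12 is a subset of the cross-section at z = 3.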